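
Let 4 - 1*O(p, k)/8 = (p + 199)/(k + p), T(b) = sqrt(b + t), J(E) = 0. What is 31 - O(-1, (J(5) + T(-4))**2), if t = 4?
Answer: -1585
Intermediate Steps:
T(b) = sqrt(4 + b) (T(b) = sqrt(b + 4) = sqrt(4 + b))
O(p, k) = 32 - 8*(199 + p)/(k + p) (O(p, k) = 32 - 8*(p + 199)/(k + p) = 32 - 8*(199 + p)/(k + p))
31 - O(-1, (J(5) + T(-4))**2) = 31 - 8*(-199 + 3*(-1) + 4*(0 + sqrt(4 - 4))**2)/((0 + sqrt(4 - 4))**2 - 1) = 31 - 8*(-199 - 3 + 4*(0 + sqrt(0))**2)/((0 + sqrt(0))**2 - 1) = 31 - 8*(-199 - 3 + 4*(0 + 0)**2)/((0 + 0)**2 - 1) = 31 - 8*(-199 - 3 + 4*0**2)/(0**2 - 1) = 31 - 8*(-199 - 3 + 4*0)/(0 - 1) = 31 - 8*(-199 - 3 + 0)/(-1) = 31 - 8*(-1)*(-202) = 31 - 1*1616 = 31 - 1616 = -1585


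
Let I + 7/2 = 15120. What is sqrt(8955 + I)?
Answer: sqrt(96286)/2 ≈ 155.15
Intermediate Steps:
I = 30233/2 (I = -7/2 + 15120 = 30233/2 ≈ 15117.)
sqrt(8955 + I) = sqrt(8955 + 30233/2) = sqrt(48143/2) = sqrt(96286)/2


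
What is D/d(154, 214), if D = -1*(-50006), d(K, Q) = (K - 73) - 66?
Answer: 50006/15 ≈ 3333.7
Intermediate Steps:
d(K, Q) = -139 + K (d(K, Q) = (-73 + K) - 66 = -139 + K)
D = 50006
D/d(154, 214) = 50006/(-139 + 154) = 50006/15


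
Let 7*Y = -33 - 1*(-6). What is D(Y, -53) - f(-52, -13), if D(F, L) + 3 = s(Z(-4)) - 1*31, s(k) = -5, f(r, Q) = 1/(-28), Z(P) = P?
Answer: -1091/28 ≈ -38.964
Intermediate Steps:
f(r, Q) = -1/28
Y = -27/7 (Y = (-33 - 1*(-6))/7 = (-33 + 6)/7 = (⅐)*(-27) = -27/7 ≈ -3.8571)
D(F, L) = -39 (D(F, L) = -3 + (-5 - 1*31) = -3 + (-5 - 31) = -3 - 36 = -39)
D(Y, -53) - f(-52, -13) = -39 - 1*(-1/28) = -39 + 1/28 = -1091/28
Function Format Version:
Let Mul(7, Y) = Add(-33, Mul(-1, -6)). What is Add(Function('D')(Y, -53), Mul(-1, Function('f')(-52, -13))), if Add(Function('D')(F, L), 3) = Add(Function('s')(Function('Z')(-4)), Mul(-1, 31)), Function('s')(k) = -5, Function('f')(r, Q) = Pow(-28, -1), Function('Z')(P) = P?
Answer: Rational(-1091, 28) ≈ -38.964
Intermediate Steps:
Function('f')(r, Q) = Rational(-1, 28)
Y = Rational(-27, 7) (Y = Mul(Rational(1, 7), Add(-33, Mul(-1, -6))) = Mul(Rational(1, 7), Add(-33, 6)) = Mul(Rational(1, 7), -27) = Rational(-27, 7) ≈ -3.8571)
Function('D')(F, L) = -39 (Function('D')(F, L) = Add(-3, Add(-5, Mul(-1, 31))) = Add(-3, Add(-5, -31)) = Add(-3, -36) = -39)
Add(Function('D')(Y, -53), Mul(-1, Function('f')(-52, -13))) = Add(-39, Mul(-1, Rational(-1, 28))) = Add(-39, Rational(1, 28)) = Rational(-1091, 28)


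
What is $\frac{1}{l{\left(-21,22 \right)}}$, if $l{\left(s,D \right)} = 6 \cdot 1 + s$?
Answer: $- \frac{1}{15} \approx -0.066667$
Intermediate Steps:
$l{\left(s,D \right)} = 6 + s$
$\frac{1}{l{\left(-21,22 \right)}} = \frac{1}{6 - 21} = \frac{1}{-15} = - \frac{1}{15}$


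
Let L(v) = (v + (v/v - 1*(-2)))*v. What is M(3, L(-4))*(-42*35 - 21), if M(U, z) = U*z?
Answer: -17892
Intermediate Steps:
L(v) = v*(3 + v) (L(v) = (v + (1 + 2))*v = (v + 3)*v = (3 + v)*v = v*(3 + v))
M(3, L(-4))*(-42*35 - 21) = (3*(-4*(3 - 4)))*(-42*35 - 21) = (3*(-4*(-1)))*(-1470 - 21) = (3*4)*(-1491) = 12*(-1491) = -17892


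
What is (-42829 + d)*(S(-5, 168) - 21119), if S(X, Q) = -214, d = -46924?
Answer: 1914700749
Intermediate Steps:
(-42829 + d)*(S(-5, 168) - 21119) = (-42829 - 46924)*(-214 - 21119) = -89753*(-21333) = 1914700749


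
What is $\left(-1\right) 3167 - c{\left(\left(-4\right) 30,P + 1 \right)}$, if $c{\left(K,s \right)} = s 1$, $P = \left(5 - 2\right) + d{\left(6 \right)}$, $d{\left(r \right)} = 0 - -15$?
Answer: $-3186$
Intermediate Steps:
$d{\left(r \right)} = 15$ ($d{\left(r \right)} = 0 + 15 = 15$)
$P = 18$ ($P = \left(5 - 2\right) + 15 = 3 + 15 = 18$)
$c{\left(K,s \right)} = s$
$\left(-1\right) 3167 - c{\left(\left(-4\right) 30,P + 1 \right)} = \left(-1\right) 3167 - \left(18 + 1\right) = -3167 - 19 = -3186$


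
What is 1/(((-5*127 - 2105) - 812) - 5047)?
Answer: -1/8599 ≈ -0.00011629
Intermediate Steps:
1/(((-5*127 - 2105) - 812) - 5047) = 1/(((-635 - 2105) - 812) - 5047) = 1/((-2740 - 812) - 5047) = 1/(-3552 - 5047) = 1/(-8599) = -1/8599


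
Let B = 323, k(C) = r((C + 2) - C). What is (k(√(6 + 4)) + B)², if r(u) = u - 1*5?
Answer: 102400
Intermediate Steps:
r(u) = -5 + u (r(u) = u - 5 = -5 + u)
k(C) = -3 (k(C) = -5 + ((C + 2) - C) = -5 + ((2 + C) - C) = -5 + 2 = -3)
(k(√(6 + 4)) + B)² = (-3 + 323)² = 320² = 102400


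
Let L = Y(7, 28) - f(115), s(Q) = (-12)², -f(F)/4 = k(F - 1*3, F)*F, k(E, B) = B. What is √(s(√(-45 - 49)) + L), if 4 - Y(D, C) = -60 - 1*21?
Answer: √53129 ≈ 230.50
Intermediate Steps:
Y(D, C) = 85 (Y(D, C) = 4 - (-60 - 1*21) = 4 - (-60 - 21) = 4 - 1*(-81) = 4 + 81 = 85)
f(F) = -4*F² (f(F) = -4*F*F = -4*F²)
s(Q) = 144
L = 52985 (L = 85 - (-4)*115² = 85 - (-4)*13225 = 85 - 1*(-52900) = 85 + 52900 = 52985)
√(s(√(-45 - 49)) + L) = √(144 + 52985) = √53129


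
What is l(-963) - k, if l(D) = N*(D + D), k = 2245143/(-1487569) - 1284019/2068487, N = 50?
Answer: -296310196283350448/3077017138103 ≈ -96298.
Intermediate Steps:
k = -6554115968452/3077017138103 (k = 2245143*(-1/1487569) - 1284019*1/2068487 = -2245143/1487569 - 1284019/2068487 = -6554115968452/3077017138103 ≈ -2.1300)
l(D) = 100*D (l(D) = 50*(D + D) = 50*(2*D) = 100*D)
l(-963) - k = 100*(-963) - 1*(-6554115968452/3077017138103) = -96300 + 6554115968452/3077017138103 = -296310196283350448/3077017138103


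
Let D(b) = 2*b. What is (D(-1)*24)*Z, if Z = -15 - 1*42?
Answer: 2736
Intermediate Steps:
Z = -57 (Z = -15 - 42 = -57)
(D(-1)*24)*Z = ((2*(-1))*24)*(-57) = -2*24*(-57) = -48*(-57) = 2736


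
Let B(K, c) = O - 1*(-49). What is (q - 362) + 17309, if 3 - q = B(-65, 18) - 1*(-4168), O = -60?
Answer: 12793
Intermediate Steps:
B(K, c) = -11 (B(K, c) = -60 - 1*(-49) = -60 + 49 = -11)
q = -4154 (q = 3 - (-11 - 1*(-4168)) = 3 - (-11 + 4168) = 3 - 1*4157 = 3 - 4157 = -4154)
(q - 362) + 17309 = (-4154 - 362) + 17309 = -4516 + 17309 = 12793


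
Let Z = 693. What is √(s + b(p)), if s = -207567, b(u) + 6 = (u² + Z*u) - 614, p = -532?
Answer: I*√293839 ≈ 542.07*I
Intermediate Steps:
b(u) = -620 + u² + 693*u (b(u) = -6 + ((u² + 693*u) - 614) = -6 + (-614 + u² + 693*u) = -620 + u² + 693*u)
√(s + b(p)) = √(-207567 + (-620 + (-532)² + 693*(-532))) = √(-207567 + (-620 + 283024 - 368676)) = √(-207567 - 86272) = √(-293839) = I*√293839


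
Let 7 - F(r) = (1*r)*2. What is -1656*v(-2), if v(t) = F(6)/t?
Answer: -4140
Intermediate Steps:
F(r) = 7 - 2*r (F(r) = 7 - 1*r*2 = 7 - r*2 = 7 - 2*r)
v(t) = -5/t (v(t) = (7 - 2*6)/t = (7 - 12)/t = -5/t)
-1656*v(-2) = -(-8280)/(-2) = -(-8280)*(-1)/2 = -1656*5/2 = -4140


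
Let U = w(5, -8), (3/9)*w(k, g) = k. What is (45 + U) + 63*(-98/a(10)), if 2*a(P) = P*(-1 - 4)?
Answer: 7674/25 ≈ 306.96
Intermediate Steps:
w(k, g) = 3*k
U = 15 (U = 3*5 = 15)
a(P) = -5*P/2 (a(P) = (P*(-1 - 4))/2 = (P*(-5))/2 = (-5*P)/2 = -5*P/2)
(45 + U) + 63*(-98/a(10)) = (45 + 15) + 63*(-98/((-5/2*10))) = 60 + 63*(-98/(-25)) = 60 + 63*(-98*(-1/25)) = 60 + 63*(98/25) = 60 + 6174/25 = 7674/25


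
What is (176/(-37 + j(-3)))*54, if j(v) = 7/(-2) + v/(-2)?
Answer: -3168/13 ≈ -243.69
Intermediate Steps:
j(v) = -7/2 - v/2 (j(v) = 7*(-½) + v*(-½) = -7/2 - v/2)
(176/(-37 + j(-3)))*54 = (176/(-37 + (-7/2 - ½*(-3))))*54 = (176/(-37 + (-7/2 + 3/2)))*54 = (176/(-37 - 2))*54 = (176/(-39))*54 = (176*(-1/39))*54 = -176/39*54 = -3168/13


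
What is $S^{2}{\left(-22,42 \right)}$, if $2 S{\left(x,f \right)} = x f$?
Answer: $213444$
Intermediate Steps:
$S{\left(x,f \right)} = \frac{f x}{2}$ ($S{\left(x,f \right)} = \frac{x f}{2} = \frac{f x}{2}$)
$S^{2}{\left(-22,42 \right)} = \left(\frac{1}{2} \cdot 42 \left(-22\right)\right)^{2} = \left(-462\right)^{2} = 213444$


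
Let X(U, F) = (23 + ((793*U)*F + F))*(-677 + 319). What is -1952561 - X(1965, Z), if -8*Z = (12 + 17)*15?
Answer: -60670301049/2 ≈ -3.0335e+10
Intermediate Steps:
Z = -435/8 (Z = -(12 + 17)*15/8 = -29*15/8 = -⅛*435 = -435/8 ≈ -54.375)
X(U, F) = -8234 - 358*F - 283894*F*U (X(U, F) = (23 + (793*F*U + F))*(-358) = (23 + (F + 793*F*U))*(-358) = (23 + F + 793*F*U)*(-358) = -8234 - 358*F - 283894*F*U)
-1952561 - X(1965, Z) = -1952561 - (-8234 - 358*(-435/8) - 283894*(-435/8)*1965) = -1952561 - (-8234 + 77865/4 + 121332746925/4) = -1952561 - 1*60666395927/2 = -1952561 - 60666395927/2 = -60670301049/2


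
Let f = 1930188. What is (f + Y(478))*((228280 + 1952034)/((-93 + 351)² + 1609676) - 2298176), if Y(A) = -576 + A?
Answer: -371763547855469667/83812 ≈ -4.4357e+12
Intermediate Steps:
(f + Y(478))*((228280 + 1952034)/((-93 + 351)² + 1609676) - 2298176) = (1930188 + (-576 + 478))*((228280 + 1952034)/((-93 + 351)² + 1609676) - 2298176) = (1930188 - 98)*(2180314/(258² + 1609676) - 2298176) = 1930090*(2180314/(66564 + 1609676) - 2298176) = 1930090*(2180314/1676240 - 2298176) = 1930090*(2180314*(1/1676240) - 2298176) = 1930090*(1090157/838120 - 2298176) = 1930090*(-1926146178963/838120) = -371763547855469667/83812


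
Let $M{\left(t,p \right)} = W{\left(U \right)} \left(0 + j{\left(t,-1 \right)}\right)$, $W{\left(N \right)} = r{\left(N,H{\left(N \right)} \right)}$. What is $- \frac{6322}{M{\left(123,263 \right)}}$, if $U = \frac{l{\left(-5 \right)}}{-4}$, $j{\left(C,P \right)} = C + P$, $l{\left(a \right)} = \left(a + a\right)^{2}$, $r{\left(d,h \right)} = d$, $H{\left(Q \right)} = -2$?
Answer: $\frac{3161}{1525} \approx 2.0728$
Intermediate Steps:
$l{\left(a \right)} = 4 a^{2}$ ($l{\left(a \right)} = \left(2 a\right)^{2} = 4 a^{2}$)
$U = -25$ ($U = \frac{4 \left(-5\right)^{2}}{-4} = 4 \cdot 25 \left(- \frac{1}{4}\right) = 100 \left(- \frac{1}{4}\right) = -25$)
$W{\left(N \right)} = N$
$M{\left(t,p \right)} = 25 - 25 t$ ($M{\left(t,p \right)} = - 25 \left(0 + \left(t - 1\right)\right) = - 25 \left(0 + \left(-1 + t\right)\right) = - 25 \left(-1 + t\right) = 25 - 25 t$)
$- \frac{6322}{M{\left(123,263 \right)}} = - \frac{6322}{25 - 3075} = - \frac{6322}{-3050} = \left(-6322\right) \left(- \frac{1}{3050}\right) = \frac{3161}{1525}$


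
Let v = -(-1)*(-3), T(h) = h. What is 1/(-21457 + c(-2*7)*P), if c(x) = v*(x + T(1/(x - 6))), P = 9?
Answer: -20/421553 ≈ -4.7444e-5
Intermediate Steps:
v = -3 (v = -1*3 = -3)
c(x) = -3*x - 3/(-6 + x) (c(x) = -3*(x + 1/(x - 6)) = -3*(x + 1/(-6 + x)) = -3*x - 3/(-6 + x))
1/(-21457 + c(-2*7)*P) = 1/(-21457 + (3*(-1 - (-2*7)*(-6 - 2*7))/(-6 - 2*7))*9) = 1/(-21457 + (3*(-1 - 1*(-14)*(-6 - 14))/(-6 - 14))*9) = 1/(-21457 + (3*(-1 - 1*(-14)*(-20))/(-20))*9) = 1/(-21457 + (3*(-1/20)*(-1 - 280))*9) = 1/(-21457 + (3*(-1/20)*(-281))*9) = 1/(-21457 + (843/20)*9) = 1/(-21457 + 7587/20) = 1/(-421553/20) = -20/421553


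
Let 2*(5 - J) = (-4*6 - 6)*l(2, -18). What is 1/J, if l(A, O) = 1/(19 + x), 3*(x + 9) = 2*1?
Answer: 32/205 ≈ 0.15610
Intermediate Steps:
x = -25/3 (x = -9 + (2*1)/3 = -9 + (⅓)*2 = -9 + ⅔ = -25/3 ≈ -8.3333)
l(A, O) = 3/32 (l(A, O) = 1/(19 - 25/3) = 1/(32/3) = 3/32)
J = 205/32 (J = 5 - (-4*6 - 6)*3/(2*32) = 5 - (-24 - 6)*3/(2*32) = 5 - (-15)*3/32 = 5 - ½*(-45/16) = 5 + 45/32 = 205/32 ≈ 6.4063)
1/J = 1/(205/32) = 32/205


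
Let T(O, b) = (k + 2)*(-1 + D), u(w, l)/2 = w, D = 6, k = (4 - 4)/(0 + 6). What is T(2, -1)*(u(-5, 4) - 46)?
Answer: -560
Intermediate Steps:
k = 0 (k = 0/6 = 0*(⅙) = 0)
u(w, l) = 2*w
T(O, b) = 10 (T(O, b) = (0 + 2)*(-1 + 6) = 2*5 = 10)
T(2, -1)*(u(-5, 4) - 46) = 10*(2*(-5) - 46) = 10*(-10 - 46) = 10*(-56) = -560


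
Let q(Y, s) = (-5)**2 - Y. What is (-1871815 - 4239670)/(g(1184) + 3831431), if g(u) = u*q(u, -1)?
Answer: -1222297/491835 ≈ -2.4852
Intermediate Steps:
q(Y, s) = 25 - Y
g(u) = u*(25 - u)
(-1871815 - 4239670)/(g(1184) + 3831431) = (-1871815 - 4239670)/(1184*(25 - 1*1184) + 3831431) = -6111485/(1184*(25 - 1184) + 3831431) = -6111485/(1184*(-1159) + 3831431) = -6111485/(-1372256 + 3831431) = -6111485/2459175 = -6111485*1/2459175 = -1222297/491835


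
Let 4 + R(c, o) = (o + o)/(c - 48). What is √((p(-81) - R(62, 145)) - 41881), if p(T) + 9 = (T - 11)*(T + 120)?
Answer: I*√2229241/7 ≈ 213.29*I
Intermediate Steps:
R(c, o) = -4 + 2*o/(-48 + c) (R(c, o) = -4 + (o + o)/(c - 48) = -4 + (2*o)/(-48 + c) = -4 + 2*o/(-48 + c))
p(T) = -9 + (-11 + T)*(120 + T) (p(T) = -9 + (T - 11)*(T + 120) = -9 + (-11 + T)*(120 + T))
√((p(-81) - R(62, 145)) - 41881) = √(((-1329 + (-81)² + 109*(-81)) - 2*(96 + 145 - 2*62)/(-48 + 62)) - 41881) = √(((-1329 + 6561 - 8829) - 2*(96 + 145 - 124)/14) - 41881) = √((-3597 - 2*117/14) - 41881) = √((-3597 - 1*117/7) - 41881) = √((-3597 - 117/7) - 41881) = √(-25296/7 - 41881) = √(-318463/7) = I*√2229241/7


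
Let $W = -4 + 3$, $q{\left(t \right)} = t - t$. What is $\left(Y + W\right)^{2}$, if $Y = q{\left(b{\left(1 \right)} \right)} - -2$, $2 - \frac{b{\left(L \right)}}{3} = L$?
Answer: $1$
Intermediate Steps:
$b{\left(L \right)} = 6 - 3 L$
$q{\left(t \right)} = 0$
$W = -1$
$Y = 2$ ($Y = 0 - -2 = 0 + 2 = 2$)
$\left(Y + W\right)^{2} = \left(2 - 1\right)^{2} = 1^{2} = 1$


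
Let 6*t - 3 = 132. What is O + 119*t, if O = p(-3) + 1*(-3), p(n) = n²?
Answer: 5367/2 ≈ 2683.5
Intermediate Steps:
O = 6 (O = (-3)² + 1*(-3) = 9 - 3 = 6)
t = 45/2 (t = ½ + (⅙)*132 = ½ + 22 = 45/2 ≈ 22.500)
O + 119*t = 6 + 119*(45/2) = 6 + 5355/2 = 5367/2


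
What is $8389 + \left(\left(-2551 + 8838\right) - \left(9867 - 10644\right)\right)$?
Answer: $15453$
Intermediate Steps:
$8389 + \left(\left(-2551 + 8838\right) - \left(9867 - 10644\right)\right) = 8389 + \left(6287 - \left(9867 - 10644\right)\right) = 8389 + \left(6287 - -777\right) = 8389 + \left(6287 + 777\right) = 8389 + 7064 = 15453$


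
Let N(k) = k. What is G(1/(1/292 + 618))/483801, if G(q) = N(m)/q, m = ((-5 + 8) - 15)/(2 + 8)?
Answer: -180457/117724910 ≈ -0.0015329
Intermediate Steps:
m = -6/5 (m = (3 - 15)/10 = -12*1/10 = -6/5 ≈ -1.2000)
G(q) = -6/(5*q)
G(1/(1/292 + 618))/483801 = -6/(5*(1/(1/292 + 618)))/483801 = -6/(5*(1/(1/292 + 618)))*(1/483801) = -6/(5*(1/(180457/292)))*(1/483801) = -6/(5*292/180457)*(1/483801) = -6/5*180457/292*(1/483801) = -541371/730*1/483801 = -180457/117724910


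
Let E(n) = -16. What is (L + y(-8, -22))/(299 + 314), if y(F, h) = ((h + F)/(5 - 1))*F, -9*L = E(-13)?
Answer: 556/5517 ≈ 0.10078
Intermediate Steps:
L = 16/9 (L = -⅑*(-16) = 16/9 ≈ 1.7778)
y(F, h) = F*(F/4 + h/4) (y(F, h) = ((F + h)/4)*F = ((F + h)*(¼))*F = (F/4 + h/4)*F = F*(F/4 + h/4))
(L + y(-8, -22))/(299 + 314) = (16/9 + (¼)*(-8)*(-8 - 22))/(299 + 314) = (16/9 + (¼)*(-8)*(-30))/613 = (16/9 + 60)*(1/613) = (556/9)*(1/613) = 556/5517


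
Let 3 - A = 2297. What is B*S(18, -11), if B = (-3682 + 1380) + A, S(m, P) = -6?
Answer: 27576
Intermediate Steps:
A = -2294 (A = 3 - 1*2297 = 3 - 2297 = -2294)
B = -4596 (B = (-3682 + 1380) - 2294 = -2302 - 2294 = -4596)
B*S(18, -11) = -4596*(-6) = 27576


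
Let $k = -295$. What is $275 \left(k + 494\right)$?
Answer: $54725$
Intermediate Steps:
$275 \left(k + 494\right) = 275 \left(-295 + 494\right) = 275 \cdot 199 = 54725$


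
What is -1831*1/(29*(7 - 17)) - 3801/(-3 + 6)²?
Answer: -361937/870 ≈ -416.02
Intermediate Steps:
-1831*1/(29*(7 - 17)) - 3801/(-3 + 6)² = -1831/((-10*29)) - 3801/(3²) = -1831/(-290) - 3801/9 = -1831*(-1/290) - 3801*⅑ = 1831/290 - 1267/3 = -361937/870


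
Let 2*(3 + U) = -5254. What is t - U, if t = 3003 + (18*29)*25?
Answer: 18683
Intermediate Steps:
U = -2630 (U = -3 + (1/2)*(-5254) = -3 - 2627 = -2630)
t = 16053 (t = 3003 + 522*25 = 3003 + 13050 = 16053)
t - U = 16053 - 1*(-2630) = 16053 + 2630 = 18683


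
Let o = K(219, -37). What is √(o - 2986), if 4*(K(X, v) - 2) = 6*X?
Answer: I*√10622/2 ≈ 51.532*I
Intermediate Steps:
K(X, v) = 2 + 3*X/2 (K(X, v) = 2 + (6*X)/4 = 2 + 3*X/2)
o = 661/2 (o = 2 + (3/2)*219 = 2 + 657/2 = 661/2 ≈ 330.50)
√(o - 2986) = √(661/2 - 2986) = √(-5311/2) = I*√10622/2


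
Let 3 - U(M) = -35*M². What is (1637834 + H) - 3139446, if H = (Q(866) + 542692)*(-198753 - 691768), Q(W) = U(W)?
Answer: -23858087643367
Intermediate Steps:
U(M) = 3 + 35*M² (U(M) = 3 - (-35)*M² = 3 + 35*M²)
Q(W) = 3 + 35*W²
H = -23858086141755 (H = ((3 + 35*866²) + 542692)*(-198753 - 691768) = ((3 + 35*749956) + 542692)*(-890521) = ((3 + 26248460) + 542692)*(-890521) = (26248463 + 542692)*(-890521) = 26791155*(-890521) = -23858086141755)
(1637834 + H) - 3139446 = (1637834 - 23858086141755) - 3139446 = -23858084503921 - 3139446 = -23858087643367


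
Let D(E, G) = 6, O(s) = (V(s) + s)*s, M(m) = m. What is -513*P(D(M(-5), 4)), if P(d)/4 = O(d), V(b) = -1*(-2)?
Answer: -98496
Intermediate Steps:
V(b) = 2
O(s) = s*(2 + s) (O(s) = (2 + s)*s = s*(2 + s))
P(d) = 4*d*(2 + d) (P(d) = 4*(d*(2 + d)) = 4*d*(2 + d))
-513*P(D(M(-5), 4)) = -2052*6*(2 + 6) = -2052*6*8 = -513*192 = -98496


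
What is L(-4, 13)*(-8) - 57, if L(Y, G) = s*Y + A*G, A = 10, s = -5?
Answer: -1257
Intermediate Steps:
L(Y, G) = -5*Y + 10*G
L(-4, 13)*(-8) - 57 = (-5*(-4) + 10*13)*(-8) - 57 = (20 + 130)*(-8) - 57 = 150*(-8) - 57 = -1200 - 57 = -1257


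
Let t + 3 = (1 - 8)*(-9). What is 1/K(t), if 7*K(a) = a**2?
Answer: 7/3600 ≈ 0.0019444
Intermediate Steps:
t = 60 (t = -3 + (1 - 8)*(-9) = -3 - 7*(-9) = -3 + 63 = 60)
K(a) = a**2/7
1/K(t) = 1/((1/7)*60**2) = 1/((1/7)*3600) = 1/(3600/7) = 7/3600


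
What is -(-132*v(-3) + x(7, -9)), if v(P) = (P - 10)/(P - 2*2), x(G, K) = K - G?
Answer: 1828/7 ≈ 261.14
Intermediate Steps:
v(P) = (-10 + P)/(-4 + P) (v(P) = (-10 + P)/(P - 4) = (-10 + P)/(-4 + P))
-(-132*v(-3) + x(7, -9)) = -(-132*(-10 - 3)/(-4 - 3) + (-9 - 1*7)) = -(-132*(-13)/(-7) + (-9 - 7)) = -(-(-132)*(-13)/7 - 16) = -(-132*13/7 - 16) = -(-1716/7 - 16) = -1*(-1828/7) = 1828/7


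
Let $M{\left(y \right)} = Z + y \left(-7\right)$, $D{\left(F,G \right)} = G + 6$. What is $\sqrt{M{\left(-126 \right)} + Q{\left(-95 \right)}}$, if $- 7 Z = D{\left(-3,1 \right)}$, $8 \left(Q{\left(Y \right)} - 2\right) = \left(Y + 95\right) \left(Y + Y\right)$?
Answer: $\sqrt{883} \approx 29.715$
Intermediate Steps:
$Q{\left(Y \right)} = 2 + \frac{Y \left(95 + Y\right)}{4}$ ($Q{\left(Y \right)} = 2 + \frac{\left(Y + 95\right) \left(Y + Y\right)}{8} = 2 + \frac{\left(95 + Y\right) 2 Y}{8} = 2 + \frac{2 Y \left(95 + Y\right)}{8} = 2 + \frac{Y \left(95 + Y\right)}{4}$)
$D{\left(F,G \right)} = 6 + G$
$Z = -1$ ($Z = - \frac{6 + 1}{7} = \left(- \frac{1}{7}\right) 7 = -1$)
$M{\left(y \right)} = -1 - 7 y$ ($M{\left(y \right)} = -1 + y \left(-7\right) = -1 - 7 y$)
$\sqrt{M{\left(-126 \right)} + Q{\left(-95 \right)}} = \sqrt{\left(-1 - -882\right) + \left(2 + \frac{\left(-95\right)^{2}}{4} + \frac{95}{4} \left(-95\right)\right)} = \sqrt{\left(-1 + 882\right) + \left(2 + \frac{1}{4} \cdot 9025 - \frac{9025}{4}\right)} = \sqrt{881 + \left(2 + \frac{9025}{4} - \frac{9025}{4}\right)} = \sqrt{881 + 2} = \sqrt{883}$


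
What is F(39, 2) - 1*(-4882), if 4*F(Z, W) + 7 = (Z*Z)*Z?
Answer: 19710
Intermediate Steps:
F(Z, W) = -7/4 + Z³/4 (F(Z, W) = -7/4 + ((Z*Z)*Z)/4 = -7/4 + (Z²*Z)/4 = -7/4 + Z³/4)
F(39, 2) - 1*(-4882) = (-7/4 + (¼)*39³) - 1*(-4882) = (-7/4 + (¼)*59319) + 4882 = (-7/4 + 59319/4) + 4882 = 14828 + 4882 = 19710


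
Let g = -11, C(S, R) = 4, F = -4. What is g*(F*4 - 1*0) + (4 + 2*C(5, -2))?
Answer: 188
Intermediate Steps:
g*(F*4 - 1*0) + (4 + 2*C(5, -2)) = -11*(-4*4 - 1*0) + (4 + 2*4) = -11*(-16 + 0) + (4 + 8) = -11*(-16) + 12 = 176 + 12 = 188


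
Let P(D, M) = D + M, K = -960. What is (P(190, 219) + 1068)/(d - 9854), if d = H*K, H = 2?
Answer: -211/1682 ≈ -0.12545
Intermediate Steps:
d = -1920 (d = 2*(-960) = -1920)
(P(190, 219) + 1068)/(d - 9854) = ((190 + 219) + 1068)/(-1920 - 9854) = (409 + 1068)/(-11774) = 1477*(-1/11774) = -211/1682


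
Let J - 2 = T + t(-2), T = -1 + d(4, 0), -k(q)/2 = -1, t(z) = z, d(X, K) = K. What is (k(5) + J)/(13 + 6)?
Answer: 1/19 ≈ 0.052632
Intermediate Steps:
k(q) = 2 (k(q) = -2*(-1) = 2)
T = -1 (T = -1 + 0 = -1)
J = -1 (J = 2 + (-1 - 2) = 2 - 3 = -1)
(k(5) + J)/(13 + 6) = (2 - 1)/(13 + 6) = 1/19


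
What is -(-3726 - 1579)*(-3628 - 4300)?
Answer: -42058040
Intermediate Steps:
-(-3726 - 1579)*(-3628 - 4300) = -(-5305)*(-7928) = -1*42058040 = -42058040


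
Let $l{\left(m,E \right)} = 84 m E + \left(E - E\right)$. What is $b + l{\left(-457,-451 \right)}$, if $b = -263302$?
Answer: $17049686$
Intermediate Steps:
$l{\left(m,E \right)} = 84 E m$ ($l{\left(m,E \right)} = 84 E m + 0 = 84 E m$)
$b + l{\left(-457,-451 \right)} = -263302 + 84 \left(-451\right) \left(-457\right) = -263302 + 17312988 = 17049686$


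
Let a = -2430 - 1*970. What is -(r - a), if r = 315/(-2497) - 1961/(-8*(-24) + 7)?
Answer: -1684510898/496903 ≈ -3390.0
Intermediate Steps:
r = -4959302/496903 (r = 315*(-1/2497) - 1961/(192 + 7) = -315/2497 - 1961/199 = -4959302/496903 ≈ -9.9804)
a = -3400 (a = -2430 - 970 = -3400)
-(r - a) = -(-4959302/496903 - 1*(-3400)) = -(-4959302/496903 + 3400) = -1*1684510898/496903 = -1684510898/496903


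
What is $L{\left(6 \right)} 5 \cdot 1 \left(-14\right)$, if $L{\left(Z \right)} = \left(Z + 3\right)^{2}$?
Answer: $-5670$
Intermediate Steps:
$L{\left(Z \right)} = \left(3 + Z\right)^{2}$
$L{\left(6 \right)} 5 \cdot 1 \left(-14\right) = \left(3 + 6\right)^{2} \cdot 5 \cdot 1 \left(-14\right) = 9^{2} \cdot 5 \left(-14\right) = 81 \cdot 5 \left(-14\right) = 405 \left(-14\right) = -5670$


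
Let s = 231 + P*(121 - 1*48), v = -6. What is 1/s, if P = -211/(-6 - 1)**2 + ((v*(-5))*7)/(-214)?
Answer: -5243/812573 ≈ -0.0064523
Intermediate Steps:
P = -27722/5243 (P = -211/(-6 - 1)**2 + (-6*(-5)*7)/(-214) = -211/((-7)**2) + (30*7)*(-1/214) = -211/49 + 210*(-1/214) = -211*1/49 - 105/107 = -211/49 - 105/107 = -27722/5243 ≈ -5.2874)
s = -812573/5243 (s = 231 - 27722*(121 - 1*48)/5243 = 231 - 27722*(121 - 48)/5243 = 231 - 27722/5243*73 = 231 - 2023706/5243 = -812573/5243 ≈ -154.98)
1/s = 1/(-812573/5243) = -5243/812573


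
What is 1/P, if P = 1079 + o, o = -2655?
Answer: -1/1576 ≈ -0.00063452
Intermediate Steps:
P = -1576 (P = 1079 - 2655 = -1576)
1/P = 1/(-1576) = -1/1576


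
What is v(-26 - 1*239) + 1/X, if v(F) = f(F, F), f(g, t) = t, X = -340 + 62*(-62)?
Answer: -1108761/4184 ≈ -265.00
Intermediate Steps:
X = -4184 (X = -340 - 3844 = -4184)
v(F) = F
v(-26 - 1*239) + 1/X = (-26 - 1*239) + 1/(-4184) = (-26 - 239) - 1/4184 = -265 - 1/4184 = -1108761/4184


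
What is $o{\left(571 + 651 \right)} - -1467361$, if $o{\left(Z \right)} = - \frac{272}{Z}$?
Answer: $\frac{896557435}{611} \approx 1.4674 \cdot 10^{6}$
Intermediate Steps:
$o{\left(571 + 651 \right)} - -1467361 = - \frac{272}{571 + 651} - -1467361 = - \frac{272}{1222} + 1467361 = \left(-272\right) \frac{1}{1222} + 1467361 = - \frac{136}{611} + 1467361 = \frac{896557435}{611}$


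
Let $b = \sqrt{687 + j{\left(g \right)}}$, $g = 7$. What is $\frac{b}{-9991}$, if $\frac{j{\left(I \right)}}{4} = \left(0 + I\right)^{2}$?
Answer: $- \frac{\sqrt{883}}{9991} \approx -0.0029742$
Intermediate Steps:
$j{\left(I \right)} = 4 I^{2}$ ($j{\left(I \right)} = 4 \left(0 + I\right)^{2} = 4 I^{2}$)
$b = \sqrt{883}$ ($b = \sqrt{687 + 4 \cdot 7^{2}} = \sqrt{687 + 4 \cdot 49} = \sqrt{687 + 196} = \sqrt{883} \approx 29.715$)
$\frac{b}{-9991} = \frac{\sqrt{883}}{-9991} = \sqrt{883} \left(- \frac{1}{9991}\right) = - \frac{\sqrt{883}}{9991}$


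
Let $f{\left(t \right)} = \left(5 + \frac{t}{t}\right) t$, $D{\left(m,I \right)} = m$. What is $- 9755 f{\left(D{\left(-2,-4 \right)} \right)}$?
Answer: $117060$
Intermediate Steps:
$f{\left(t \right)} = 6 t$ ($f{\left(t \right)} = \left(5 + 1\right) t = 6 t$)
$- 9755 f{\left(D{\left(-2,-4 \right)} \right)} = - 9755 \cdot 6 \left(-2\right) = \left(-9755\right) \left(-12\right) = 117060$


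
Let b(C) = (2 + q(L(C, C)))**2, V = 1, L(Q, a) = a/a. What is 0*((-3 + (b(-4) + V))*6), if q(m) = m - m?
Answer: 0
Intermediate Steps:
L(Q, a) = 1
q(m) = 0
b(C) = 4 (b(C) = (2 + 0)**2 = 2**2 = 4)
0*((-3 + (b(-4) + V))*6) = 0*((-3 + (4 + 1))*6) = 0*((-3 + 5)*6) = 0*(2*6) = 0*12 = 0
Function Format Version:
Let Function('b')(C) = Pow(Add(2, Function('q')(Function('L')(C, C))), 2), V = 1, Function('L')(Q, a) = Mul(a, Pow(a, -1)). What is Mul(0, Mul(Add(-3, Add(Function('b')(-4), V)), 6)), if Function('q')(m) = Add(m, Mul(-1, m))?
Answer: 0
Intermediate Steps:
Function('L')(Q, a) = 1
Function('q')(m) = 0
Function('b')(C) = 4 (Function('b')(C) = Pow(Add(2, 0), 2) = Pow(2, 2) = 4)
Mul(0, Mul(Add(-3, Add(Function('b')(-4), V)), 6)) = Mul(0, Mul(Add(-3, Add(4, 1)), 6)) = Mul(0, Mul(Add(-3, 5), 6)) = Mul(0, Mul(2, 6)) = Mul(0, 12) = 0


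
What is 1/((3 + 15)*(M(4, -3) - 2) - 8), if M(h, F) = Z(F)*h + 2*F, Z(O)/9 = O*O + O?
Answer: 1/3736 ≈ 0.00026767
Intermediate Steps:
Z(O) = 9*O + 9*O² (Z(O) = 9*(O*O + O) = 9*(O² + O) = 9*(O + O²) = 9*O + 9*O²)
M(h, F) = 2*F + 9*F*h*(1 + F) (M(h, F) = (9*F*(1 + F))*h + 2*F = 9*F*h*(1 + F) + 2*F = 2*F + 9*F*h*(1 + F))
1/((3 + 15)*(M(4, -3) - 2) - 8) = 1/((3 + 15)*(-3*(2 + 9*4*(1 - 3)) - 2) - 8) = 1/(18*(-3*(2 + 9*4*(-2)) - 2) - 8) = 1/(18*(-3*(2 - 72) - 2) - 8) = 1/(18*(-3*(-70) - 2) - 8) = 1/(18*(210 - 2) - 8) = 1/(18*208 - 8) = 1/(3744 - 8) = 1/3736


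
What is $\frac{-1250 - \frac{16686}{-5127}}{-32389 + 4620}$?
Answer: $\frac{304384}{6779603} \approx 0.044897$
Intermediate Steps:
$\frac{-1250 - \frac{16686}{-5127}}{-32389 + 4620} = \frac{-1250 - - \frac{5562}{1709}}{-27769} = \left(-1250 + \frac{5562}{1709}\right) \left(- \frac{1}{27769}\right) = \left(- \frac{2130688}{1709}\right) \left(- \frac{1}{27769}\right) = \frac{304384}{6779603}$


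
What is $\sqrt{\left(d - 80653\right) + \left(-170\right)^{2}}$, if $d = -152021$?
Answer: $i \sqrt{203774} \approx 451.41 i$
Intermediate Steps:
$\sqrt{\left(d - 80653\right) + \left(-170\right)^{2}} = \sqrt{\left(-152021 - 80653\right) + \left(-170\right)^{2}} = \sqrt{-232674 + 28900} = \sqrt{-203774} = i \sqrt{203774}$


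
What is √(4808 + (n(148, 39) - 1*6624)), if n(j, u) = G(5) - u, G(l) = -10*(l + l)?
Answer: I*√1955 ≈ 44.215*I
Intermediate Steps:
G(l) = -20*l
n(j, u) = -100 - u (n(j, u) = -20*5 - u = -100 - u)
√(4808 + (n(148, 39) - 1*6624)) = √(4808 + ((-100 - 1*39) - 1*6624)) = √(4808 + ((-100 - 39) - 6624)) = √(4808 + (-139 - 6624)) = √(4808 - 6763) = √(-1955) = I*√1955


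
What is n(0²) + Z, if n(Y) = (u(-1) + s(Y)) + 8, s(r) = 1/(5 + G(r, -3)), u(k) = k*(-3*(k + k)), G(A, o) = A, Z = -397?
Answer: -1974/5 ≈ -394.80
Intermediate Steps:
u(k) = -6*k² (u(k) = k*(-6*k) = -6*k²)
s(r) = 1/(5 + r)
n(Y) = 2 + 1/(5 + Y) (n(Y) = (-6*(-1)² + 1/(5 + Y)) + 8 = (-6*1 + 1/(5 + Y)) + 8 = (-6 + 1/(5 + Y)) + 8 = 2 + 1/(5 + Y))
n(0²) + Z = (11 + 2*0²)/(5 + 0²) - 397 = (11 + 2*0)/(5 + 0) - 397 = (11 + 0)/5 - 397 = (⅕)*11 - 397 = 11/5 - 397 = -1974/5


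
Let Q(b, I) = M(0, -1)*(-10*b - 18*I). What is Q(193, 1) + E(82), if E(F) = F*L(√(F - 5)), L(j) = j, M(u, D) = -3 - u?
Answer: 5844 + 82*√77 ≈ 6563.5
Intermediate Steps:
Q(b, I) = 30*b + 54*I (Q(b, I) = (-3 - 1*0)*(-10*b - 18*I) = (-3 + 0)*(-18*I - 10*b) = -3*(-18*I - 10*b) = 30*b + 54*I)
E(F) = F*√(-5 + F) (E(F) = F*√(F - 5) = F*√(-5 + F))
Q(193, 1) + E(82) = (30*193 + 54*1) + 82*√(-5 + 82) = (5790 + 54) + 82*√77 = 5844 + 82*√77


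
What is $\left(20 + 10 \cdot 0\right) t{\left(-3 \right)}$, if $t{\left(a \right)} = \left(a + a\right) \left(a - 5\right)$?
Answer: $960$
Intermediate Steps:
$t{\left(a \right)} = 2 a \left(-5 + a\right)$
$\left(20 + 10 \cdot 0\right) t{\left(-3 \right)} = \left(20 + 10 \cdot 0\right) 2 \left(-3\right) \left(-5 - 3\right) = \left(20 + 0\right) 2 \left(-3\right) \left(-8\right) = 20 \cdot 48 = 960$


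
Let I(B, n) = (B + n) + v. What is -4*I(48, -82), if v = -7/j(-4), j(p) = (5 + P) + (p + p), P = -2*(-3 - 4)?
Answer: 1524/11 ≈ 138.55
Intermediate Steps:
P = 14 (P = -2*(-7) = 14)
j(p) = 19 + 2*p (j(p) = (5 + 14) + (p + p) = 19 + 2*p)
v = -7/11 (v = -7/(19 + 2*(-4)) = -7/(19 - 8) = -7/11 ≈ -0.63636)
I(B, n) = -7/11 + B + n (I(B, n) = (B + n) - 7/11 = -7/11 + B + n)
-4*I(48, -82) = -4*(-7/11 + 48 - 82) = -4*(-381/11) = 1524/11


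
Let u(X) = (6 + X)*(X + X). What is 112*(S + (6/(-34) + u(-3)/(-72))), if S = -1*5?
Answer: -9380/17 ≈ -551.76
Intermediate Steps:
S = -5
u(X) = 2*X*(6 + X) (u(X) = (6 + X)*(2*X) = 2*X*(6 + X))
112*(S + (6/(-34) + u(-3)/(-72))) = 112*(-5 + (6/(-34) + (2*(-3)*(6 - 3))/(-72))) = 112*(-5 + (6*(-1/34) + (2*(-3)*3)*(-1/72))) = 112*(-5 + (-3/17 - 18*(-1/72))) = 112*(-5 + (-3/17 + 1/4)) = 112*(-5 + 5/68) = 112*(-335/68) = -9380/17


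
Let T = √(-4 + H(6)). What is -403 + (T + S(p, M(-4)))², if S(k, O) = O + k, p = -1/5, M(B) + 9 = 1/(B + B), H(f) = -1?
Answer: -513671/1600 - 373*I*√5/20 ≈ -321.04 - 41.703*I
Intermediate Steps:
M(B) = -9 + 1/(2*B) (M(B) = -9 + 1/(B + B) = -9 + 1/(2*B))
p = -⅕ (p = -1*⅕ = -⅕ ≈ -0.20000)
T = I*√5 (T = √(-4 - 1) = √(-5) = I*√5 ≈ 2.2361*I)
-403 + (T + S(p, M(-4)))² = -403 + (I*√5 + ((-9 + (½)/(-4)) - ⅕))² = -403 + (I*√5 + ((-9 + (½)*(-¼)) - ⅕))² = -403 + (I*√5 + ((-9 - ⅛) - ⅕))² = -403 + (I*√5 + (-73/8 - ⅕))² = -403 + (I*√5 - 373/40)² = -403 + (-373/40 + I*√5)²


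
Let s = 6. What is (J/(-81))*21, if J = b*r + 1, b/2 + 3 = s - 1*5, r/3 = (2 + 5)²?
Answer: 4109/27 ≈ 152.19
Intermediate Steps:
r = 147 (r = 3*(2 + 5)² = 3*7² = 3*49 = 147)
b = -4 (b = -6 + 2*(6 - 1*5) = -6 + 2*(6 - 5) = -6 + 2*1 = -6 + 2 = -4)
J = -587 (J = -4*147 + 1 = -588 + 1 = -587)
(J/(-81))*21 = -587/(-81)*21 = -587*(-1/81)*21 = (587/81)*21 = 4109/27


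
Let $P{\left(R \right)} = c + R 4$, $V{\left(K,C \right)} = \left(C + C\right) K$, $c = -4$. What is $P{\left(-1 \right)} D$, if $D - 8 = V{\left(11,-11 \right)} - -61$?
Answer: $1384$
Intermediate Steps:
$V{\left(K,C \right)} = 2 C K$
$P{\left(R \right)} = -4 + 4 R$ ($P{\left(R \right)} = -4 + R 4 = -4 + 4 R$)
$D = -173$ ($D = 8 + \left(2 \left(-11\right) 11 - -61\right) = 8 + \left(-242 + 61\right) = 8 - 181 = -173$)
$P{\left(-1 \right)} D = \left(-4 + 4 \left(-1\right)\right) \left(-173\right) = \left(-4 - 4\right) \left(-173\right) = \left(-8\right) \left(-173\right) = 1384$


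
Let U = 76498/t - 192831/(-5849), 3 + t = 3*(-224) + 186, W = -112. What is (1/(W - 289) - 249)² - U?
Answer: 28572655181599343/459916748961 ≈ 62126.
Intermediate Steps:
t = -489 (t = -3 + (3*(-224) + 186) = -3 + (-672 + 186) = -3 - 486 = -489)
U = -353142443/2860161 (U = 76498/(-489) - 192831/(-5849) = 76498*(-1/489) - 192831*(-1/5849) = -76498/489 + 192831/5849 = -353142443/2860161 ≈ -123.47)
(1/(W - 289) - 249)² - U = (1/(-112 - 289) - 249)² - 1*(-353142443/2860161) = (1/(-401) - 249)² + 353142443/2860161 = (-1/401 - 249)² + 353142443/2860161 = (-99850/401)² + 353142443/2860161 = 9970022500/160801 + 353142443/2860161 = 28572655181599343/459916748961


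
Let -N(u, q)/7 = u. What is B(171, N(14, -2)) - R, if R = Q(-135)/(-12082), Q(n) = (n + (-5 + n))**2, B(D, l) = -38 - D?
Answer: -2449513/12082 ≈ -202.74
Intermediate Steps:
N(u, q) = -7*u
Q(n) = (-5 + 2*n)**2
R = -75625/12082 (R = (-5 + 2*(-135))**2/(-12082) = (-5 - 270)**2*(-1/12082) = (-275)**2*(-1/12082) = 75625*(-1/12082) = -75625/12082 ≈ -6.2593)
B(171, N(14, -2)) - R = (-38 - 1*171) - 1*(-75625/12082) = (-38 - 171) + 75625/12082 = -209 + 75625/12082 = -2449513/12082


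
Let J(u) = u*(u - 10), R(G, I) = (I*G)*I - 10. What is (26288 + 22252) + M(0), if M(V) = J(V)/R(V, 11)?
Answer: 48540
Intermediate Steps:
R(G, I) = -10 + G*I**2 (R(G, I) = (G*I)*I - 10 = G*I**2 - 10 = -10 + G*I**2)
J(u) = u*(-10 + u)
M(V) = V*(-10 + V)/(-10 + 121*V) (M(V) = (V*(-10 + V))/(-10 + V*11**2) = (V*(-10 + V))/(-10 + V*121) = (V*(-10 + V))/(-10 + 121*V) = V*(-10 + V)/(-10 + 121*V))
(26288 + 22252) + M(0) = (26288 + 22252) + 0*(-10 + 0)/(-10 + 121*0) = 48540 + 0*(-10)/(-10 + 0) = 48540 + 0*(-10)/(-10) = 48540 + 0*(-1/10)*(-10) = 48540 + 0 = 48540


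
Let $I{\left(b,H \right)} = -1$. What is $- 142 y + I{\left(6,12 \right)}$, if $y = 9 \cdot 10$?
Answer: $-12781$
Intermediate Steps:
$y = 90$
$- 142 y + I{\left(6,12 \right)} = \left(-142\right) 90 - 1 = -12780 - 1 = -12781$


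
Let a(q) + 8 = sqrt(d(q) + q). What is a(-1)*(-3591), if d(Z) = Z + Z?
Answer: 28728 - 3591*I*sqrt(3) ≈ 28728.0 - 6219.8*I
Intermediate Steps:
d(Z) = 2*Z
a(q) = -8 + sqrt(3)*sqrt(q) (a(q) = -8 + sqrt(2*q + q) = -8 + sqrt(3*q) = -8 + sqrt(3)*sqrt(q))
a(-1)*(-3591) = (-8 + sqrt(3)*sqrt(-1))*(-3591) = (-8 + sqrt(3)*I)*(-3591) = (-8 + I*sqrt(3))*(-3591) = 28728 - 3591*I*sqrt(3)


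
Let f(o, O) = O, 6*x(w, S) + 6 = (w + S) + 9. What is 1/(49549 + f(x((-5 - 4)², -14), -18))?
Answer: 1/49531 ≈ 2.0189e-5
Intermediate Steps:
x(w, S) = ½ + S/6 + w/6 (x(w, S) = -1 + ((w + S) + 9)/6 = -1 + ((S + w) + 9)/6 = -1 + (9 + S + w)/6 = -1 + (3/2 + S/6 + w/6) = ½ + S/6 + w/6)
1/(49549 + f(x((-5 - 4)², -14), -18)) = 1/(49549 - 18) = 1/49531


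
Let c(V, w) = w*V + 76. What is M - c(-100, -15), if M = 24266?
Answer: 22690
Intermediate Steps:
c(V, w) = 76 + V*w (c(V, w) = V*w + 76 = 76 + V*w)
M - c(-100, -15) = 24266 - (76 - 100*(-15)) = 24266 - (76 + 1500) = 24266 - 1*1576 = 24266 - 1576 = 22690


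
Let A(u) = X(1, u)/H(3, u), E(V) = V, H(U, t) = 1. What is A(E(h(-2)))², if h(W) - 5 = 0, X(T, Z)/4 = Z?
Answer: 400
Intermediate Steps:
X(T, Z) = 4*Z
h(W) = 5 (h(W) = 5 + 0 = 5)
A(u) = 4*u (A(u) = (4*u)/1 = (4*u)*1 = 4*u)
A(E(h(-2)))² = (4*5)² = 20² = 400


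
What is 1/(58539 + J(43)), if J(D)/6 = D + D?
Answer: 1/59055 ≈ 1.6933e-5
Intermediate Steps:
J(D) = 12*D (J(D) = 6*(D + D) = 6*(2*D) = 12*D)
1/(58539 + J(43)) = 1/(58539 + 12*43) = 1/(58539 + 516) = 1/59055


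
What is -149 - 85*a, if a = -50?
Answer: 4101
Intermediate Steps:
-149 - 85*a = -149 - 85*(-50) = -149 + 4250 = 4101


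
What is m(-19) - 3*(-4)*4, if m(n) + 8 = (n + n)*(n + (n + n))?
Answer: 2206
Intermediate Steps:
m(n) = -8 + 6*n² (m(n) = -8 + (n + n)*(n + (n + n)) = -8 + (2*n)*(n + 2*n) = -8 + (2*n)*(3*n) = -8 + 6*n²)
m(-19) - 3*(-4)*4 = (-8 + 6*(-19)²) - 3*(-4)*4 = (-8 + 6*361) - (-12)*4 = (-8 + 2166) - 1*(-48) = 2158 + 48 = 2206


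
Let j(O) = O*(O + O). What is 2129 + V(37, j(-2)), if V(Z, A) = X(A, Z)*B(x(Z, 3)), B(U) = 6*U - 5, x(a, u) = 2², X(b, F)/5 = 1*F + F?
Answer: 9159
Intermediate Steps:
X(b, F) = 10*F (X(b, F) = 5*(1*F + F) = 5*(F + F) = 5*(2*F) = 10*F)
x(a, u) = 4
B(U) = -5 + 6*U
j(O) = 2*O² (j(O) = O*(2*O) = 2*O²)
V(Z, A) = 190*Z (V(Z, A) = (10*Z)*(-5 + 6*4) = (10*Z)*(-5 + 24) = (10*Z)*19 = 190*Z)
2129 + V(37, j(-2)) = 2129 + 190*37 = 2129 + 7030 = 9159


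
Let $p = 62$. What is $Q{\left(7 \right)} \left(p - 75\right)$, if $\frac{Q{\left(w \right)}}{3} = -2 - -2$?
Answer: $0$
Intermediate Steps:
$Q{\left(w \right)} = 0$ ($Q{\left(w \right)} = 3 \left(-2 - -2\right) = 3 \left(-2 + 2\right) = 3 \cdot 0 = 0$)
$Q{\left(7 \right)} \left(p - 75\right) = 0 \left(62 - 75\right) = 0 \left(-13\right) = 0$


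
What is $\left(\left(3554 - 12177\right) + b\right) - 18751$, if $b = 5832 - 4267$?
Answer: $-25809$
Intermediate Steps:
$b = 1565$
$\left(\left(3554 - 12177\right) + b\right) - 18751 = \left(\left(3554 - 12177\right) + 1565\right) - 18751 = \left(-8623 + 1565\right) - 18751 = -7058 - 18751 = -25809$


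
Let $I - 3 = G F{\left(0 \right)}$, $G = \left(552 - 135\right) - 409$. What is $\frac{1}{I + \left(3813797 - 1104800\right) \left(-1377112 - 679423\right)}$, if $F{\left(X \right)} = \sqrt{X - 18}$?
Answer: $- \frac{38688521843}{215539448025065488797464} - \frac{i \sqrt{2}}{1293236688150392932784784} \approx -1.795 \cdot 10^{-13} - 1.0935 \cdot 10^{-24} i$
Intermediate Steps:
$F{\left(X \right)} = \sqrt{-18 + X}$
$G = 8$ ($G = 417 - 409 = 8$)
$I = 3 + 24 i \sqrt{2}$ ($I = 3 + 8 \sqrt{-18 + 0} = 3 + 8 \sqrt{-18} = 3 + 8 \cdot 3 i \sqrt{2} = 3 + 24 i \sqrt{2} \approx 3.0 + 33.941 i$)
$\frac{1}{I + \left(3813797 - 1104800\right) \left(-1377112 - 679423\right)} = \frac{1}{\left(3 + 24 i \sqrt{2}\right) + \left(3813797 - 1104800\right) \left(-1377112 - 679423\right)} = \frac{1}{\left(3 + 24 i \sqrt{2}\right) + 2708997 \left(-2056535\right)} = \frac{1}{\left(3 + 24 i \sqrt{2}\right) - 5571147145395} = \frac{1}{-5571147145392 + 24 i \sqrt{2}}$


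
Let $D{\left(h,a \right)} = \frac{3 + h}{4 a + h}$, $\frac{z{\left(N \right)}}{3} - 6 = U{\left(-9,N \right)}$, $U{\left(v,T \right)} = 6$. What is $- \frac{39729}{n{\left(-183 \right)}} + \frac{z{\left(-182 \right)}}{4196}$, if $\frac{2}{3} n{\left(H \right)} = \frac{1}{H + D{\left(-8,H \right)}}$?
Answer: $\frac{376234517947}{77626} \approx 4.8468 \cdot 10^{6}$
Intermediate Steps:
$z{\left(N \right)} = 36$ ($z{\left(N \right)} = 18 + 3 \cdot 6 = 18 + 18 = 36$)
$D{\left(h,a \right)} = \frac{3 + h}{h + 4 a}$
$n{\left(H \right)} = \frac{3}{2 \left(H - \frac{5}{-8 + 4 H}\right)}$ ($n{\left(H \right)} = \frac{3}{2 \left(H + \frac{3 - 8}{-8 + 4 H}\right)} = \frac{3}{2 \left(H + \frac{1}{-8 + 4 H} \left(-5\right)\right)} = \frac{3}{2 \left(H - \frac{5}{-8 + 4 H}\right)}$)
$- \frac{39729}{n{\left(-183 \right)}} + \frac{z{\left(-182 \right)}}{4196} = - \frac{39729}{6 \frac{1}{-5 + 4 \left(-183\right) \left(-2 - 183\right)} \left(-2 - 183\right)} + \frac{36}{4196} = - \frac{39729}{6 \frac{1}{-5 + 4 \left(-183\right) \left(-185\right)} \left(-185\right)} + 36 \cdot \frac{1}{4196} = - \frac{39729}{6 \frac{1}{-5 + 135420} \left(-185\right)} + \frac{9}{1049} = - \frac{39729}{6 \cdot \frac{1}{135415} \left(-185\right)} + \frac{9}{1049} = - \frac{39729}{- \frac{222}{27083}} + \frac{9}{1049} = \left(-39729\right) \left(- \frac{27083}{222}\right) + \frac{9}{1049} = \frac{358660169}{74} + \frac{9}{1049} = \frac{376234517947}{77626}$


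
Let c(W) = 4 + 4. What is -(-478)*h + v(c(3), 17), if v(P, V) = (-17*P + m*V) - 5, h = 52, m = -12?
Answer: 24511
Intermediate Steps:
c(W) = 8
v(P, V) = -5 - 17*P - 12*V (v(P, V) = (-17*P - 12*V) - 5 = -5 - 17*P - 12*V)
-(-478)*h + v(c(3), 17) = -(-478)*52 + (-5 - 17*8 - 12*17) = -478*(-52) + (-5 - 136 - 204) = 24856 - 345 = 24511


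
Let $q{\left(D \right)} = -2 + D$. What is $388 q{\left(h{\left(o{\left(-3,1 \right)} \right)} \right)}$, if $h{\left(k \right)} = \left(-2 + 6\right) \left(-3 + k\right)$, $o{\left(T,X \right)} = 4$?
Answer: $776$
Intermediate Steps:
$h{\left(k \right)} = -12 + 4 k$ ($h{\left(k \right)} = 4 \left(-3 + k\right) = -12 + 4 k$)
$388 q{\left(h{\left(o{\left(-3,1 \right)} \right)} \right)} = 388 \left(-2 + \left(-12 + 4 \cdot 4\right)\right) = 388 \left(-2 + \left(-12 + 16\right)\right) = 388 \left(-2 + 4\right) = 388 \cdot 2 = 776$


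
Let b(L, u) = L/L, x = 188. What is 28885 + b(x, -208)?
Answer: 28886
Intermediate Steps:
b(L, u) = 1
28885 + b(x, -208) = 28885 + 1 = 28886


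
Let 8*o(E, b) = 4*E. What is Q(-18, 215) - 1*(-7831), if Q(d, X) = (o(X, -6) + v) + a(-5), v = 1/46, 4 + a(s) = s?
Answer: 182379/23 ≈ 7929.5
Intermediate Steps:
o(E, b) = E/2 (o(E, b) = (4*E)/8 = E/2)
a(s) = -4 + s
v = 1/46 ≈ 0.021739
Q(d, X) = -413/46 + X/2 (Q(d, X) = (X/2 + 1/46) + (-4 - 5) = (1/46 + X/2) - 9 = -413/46 + X/2)
Q(-18, 215) - 1*(-7831) = (-413/46 + (1/2)*215) - 1*(-7831) = (-413/46 + 215/2) + 7831 = 2266/23 + 7831 = 182379/23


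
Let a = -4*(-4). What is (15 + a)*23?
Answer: 713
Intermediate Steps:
a = 16
(15 + a)*23 = (15 + 16)*23 = 31*23 = 713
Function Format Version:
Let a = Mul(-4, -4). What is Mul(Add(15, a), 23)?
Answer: 713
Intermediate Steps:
a = 16
Mul(Add(15, a), 23) = Mul(Add(15, 16), 23) = Mul(31, 23) = 713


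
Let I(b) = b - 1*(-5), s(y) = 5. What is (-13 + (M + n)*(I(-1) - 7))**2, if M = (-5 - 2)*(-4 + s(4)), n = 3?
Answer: 1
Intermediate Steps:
M = -7 (M = (-5 - 2)*(-4 + 5) = -7*1 = -7)
I(b) = 5 + b (I(b) = b + 5 = 5 + b)
(-13 + (M + n)*(I(-1) - 7))**2 = (-13 + (-7 + 3)*((5 - 1) - 7))**2 = (-13 - 4*(4 - 7))**2 = (-13 - 4*(-3))**2 = (-13 + 12)**2 = (-1)**2 = 1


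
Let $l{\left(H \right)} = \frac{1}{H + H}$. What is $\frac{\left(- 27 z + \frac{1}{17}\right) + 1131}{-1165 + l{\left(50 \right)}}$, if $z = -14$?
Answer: $- \frac{2565400}{1980483} \approx -1.2953$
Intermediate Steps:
$l{\left(H \right)} = \frac{1}{2 H}$
$\frac{\left(- 27 z + \frac{1}{17}\right) + 1131}{-1165 + l{\left(50 \right)}} = \frac{\left(\left(-27\right) \left(-14\right) + \frac{1}{17}\right) + 1131}{-1165 + \frac{1}{2 \cdot 50}} = \frac{\left(378 + \frac{1}{17}\right) + 1131}{-1165 + \frac{1}{2} \cdot \frac{1}{50}} = \frac{\frac{6427}{17} + 1131}{-1165 + \frac{1}{100}} = \frac{25654}{17 \left(- \frac{116499}{100}\right)} = \frac{25654}{17} \left(- \frac{100}{116499}\right) = - \frac{2565400}{1980483}$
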